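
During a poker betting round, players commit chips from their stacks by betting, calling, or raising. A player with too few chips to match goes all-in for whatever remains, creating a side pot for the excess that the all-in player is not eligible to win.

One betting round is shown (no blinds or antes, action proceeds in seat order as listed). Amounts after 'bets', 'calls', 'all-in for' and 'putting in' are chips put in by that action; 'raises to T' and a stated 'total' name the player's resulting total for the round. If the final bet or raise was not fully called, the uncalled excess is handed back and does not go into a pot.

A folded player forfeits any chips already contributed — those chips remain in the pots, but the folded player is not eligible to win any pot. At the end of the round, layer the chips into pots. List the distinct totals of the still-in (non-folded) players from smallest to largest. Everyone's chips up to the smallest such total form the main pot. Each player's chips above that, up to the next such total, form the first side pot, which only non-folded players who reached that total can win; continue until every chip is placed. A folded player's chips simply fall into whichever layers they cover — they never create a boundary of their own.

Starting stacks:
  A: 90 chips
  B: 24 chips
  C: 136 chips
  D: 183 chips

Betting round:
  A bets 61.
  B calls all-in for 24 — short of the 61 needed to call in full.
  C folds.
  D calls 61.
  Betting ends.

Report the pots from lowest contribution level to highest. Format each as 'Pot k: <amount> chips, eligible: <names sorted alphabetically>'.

Contributions: A=61, B=24, D=61
Folded: C
Pot levels (distinct totals of non-folded players): 24, 61
Layer 1-24: 24 each from A, B, D = 24*3 = 72 chips; eligible A, B, D
Layer 25-61: 37 each from A, D = 37*2 = 74 chips; eligible A, D

Pot 1: 72 chips, eligible: A, B, D
Pot 2: 74 chips, eligible: A, D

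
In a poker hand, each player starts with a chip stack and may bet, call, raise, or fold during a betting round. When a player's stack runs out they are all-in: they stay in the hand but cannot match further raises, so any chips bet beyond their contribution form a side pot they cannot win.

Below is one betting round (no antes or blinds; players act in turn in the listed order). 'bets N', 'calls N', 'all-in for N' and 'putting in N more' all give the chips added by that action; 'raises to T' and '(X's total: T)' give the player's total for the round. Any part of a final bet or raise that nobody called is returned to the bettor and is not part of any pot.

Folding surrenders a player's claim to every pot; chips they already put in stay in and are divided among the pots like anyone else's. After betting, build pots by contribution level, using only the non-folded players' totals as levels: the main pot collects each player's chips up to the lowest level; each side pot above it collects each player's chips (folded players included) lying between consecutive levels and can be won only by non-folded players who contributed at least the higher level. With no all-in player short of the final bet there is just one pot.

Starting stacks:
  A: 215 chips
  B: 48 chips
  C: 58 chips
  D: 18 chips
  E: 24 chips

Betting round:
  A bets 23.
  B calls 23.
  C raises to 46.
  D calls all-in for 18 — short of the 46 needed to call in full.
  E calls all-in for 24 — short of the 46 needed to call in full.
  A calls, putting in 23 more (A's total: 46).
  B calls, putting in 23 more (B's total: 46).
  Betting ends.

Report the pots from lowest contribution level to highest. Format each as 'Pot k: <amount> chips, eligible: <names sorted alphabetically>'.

Contributions: A=46, B=46, C=46, D=18, E=24
Pot levels (distinct totals of non-folded players): 18, 24, 46
Layer 1-18: 18 each from A, B, C, D, E = 18*5 = 90 chips; eligible A, B, C, D, E
Layer 19-24: 6 each from A, B, C, E = 6*4 = 24 chips; eligible A, B, C, E
Layer 25-46: 22 each from A, B, C = 22*3 = 66 chips; eligible A, B, C

Pot 1: 90 chips, eligible: A, B, C, D, E
Pot 2: 24 chips, eligible: A, B, C, E
Pot 3: 66 chips, eligible: A, B, C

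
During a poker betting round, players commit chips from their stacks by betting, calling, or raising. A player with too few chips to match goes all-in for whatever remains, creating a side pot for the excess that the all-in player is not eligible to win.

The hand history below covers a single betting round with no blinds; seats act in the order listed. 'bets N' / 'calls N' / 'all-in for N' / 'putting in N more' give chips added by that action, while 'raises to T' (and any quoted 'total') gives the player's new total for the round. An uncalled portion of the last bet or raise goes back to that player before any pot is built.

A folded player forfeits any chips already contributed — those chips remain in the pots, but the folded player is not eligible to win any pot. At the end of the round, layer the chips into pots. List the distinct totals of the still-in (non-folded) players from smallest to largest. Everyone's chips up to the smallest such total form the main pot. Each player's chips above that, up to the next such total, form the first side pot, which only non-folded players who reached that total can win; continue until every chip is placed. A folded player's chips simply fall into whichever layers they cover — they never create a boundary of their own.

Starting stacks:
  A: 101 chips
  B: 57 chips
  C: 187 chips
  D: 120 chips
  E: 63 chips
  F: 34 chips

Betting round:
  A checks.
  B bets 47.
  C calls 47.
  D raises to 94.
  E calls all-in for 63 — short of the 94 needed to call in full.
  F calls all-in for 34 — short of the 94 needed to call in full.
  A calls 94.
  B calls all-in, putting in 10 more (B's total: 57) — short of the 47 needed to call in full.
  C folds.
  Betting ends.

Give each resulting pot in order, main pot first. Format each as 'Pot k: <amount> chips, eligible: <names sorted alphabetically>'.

Pot 1: 204 chips, eligible: A, B, D, E, F
Pot 2: 105 chips, eligible: A, B, D, E
Pot 3: 18 chips, eligible: A, D, E
Pot 4: 62 chips, eligible: A, D

Derivation:
Contributions: A=94, B=57, C=47, D=94, E=63, F=34
Folded: C
Pot levels (distinct totals of non-folded players): 34, 57, 63, 94
Layer 1-34: 34 each from A, B, C, D, E, F = 34*6 = 204 chips; eligible A, B, D, E, F
Layer 35-57: A 23 + B 23 + C 13 + D 23 + E 23 = 105 chips; eligible A, B, D, E
Layer 58-63: 6 each from A, D, E = 6*3 = 18 chips; eligible A, D, E
Layer 64-94: 31 each from A, D = 31*2 = 62 chips; eligible A, D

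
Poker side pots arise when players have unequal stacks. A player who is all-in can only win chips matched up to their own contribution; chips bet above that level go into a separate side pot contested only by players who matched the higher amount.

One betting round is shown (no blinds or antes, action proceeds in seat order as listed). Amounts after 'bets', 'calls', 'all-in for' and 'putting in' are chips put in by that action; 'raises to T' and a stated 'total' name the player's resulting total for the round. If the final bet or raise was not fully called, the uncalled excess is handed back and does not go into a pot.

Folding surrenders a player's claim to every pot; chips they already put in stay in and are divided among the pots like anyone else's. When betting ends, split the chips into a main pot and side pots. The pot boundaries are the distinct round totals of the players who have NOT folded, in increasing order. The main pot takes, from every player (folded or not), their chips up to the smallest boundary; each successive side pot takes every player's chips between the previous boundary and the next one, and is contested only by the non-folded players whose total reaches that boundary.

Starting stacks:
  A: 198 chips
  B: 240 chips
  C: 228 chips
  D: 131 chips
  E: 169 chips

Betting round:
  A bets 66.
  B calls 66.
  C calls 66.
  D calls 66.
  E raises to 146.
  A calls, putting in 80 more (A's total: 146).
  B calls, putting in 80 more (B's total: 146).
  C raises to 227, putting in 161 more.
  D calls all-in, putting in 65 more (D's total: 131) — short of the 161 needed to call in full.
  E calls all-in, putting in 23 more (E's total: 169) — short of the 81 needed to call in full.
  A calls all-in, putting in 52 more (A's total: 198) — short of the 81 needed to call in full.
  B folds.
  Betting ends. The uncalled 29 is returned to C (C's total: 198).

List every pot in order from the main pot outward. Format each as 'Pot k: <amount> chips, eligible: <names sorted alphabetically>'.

Pot 1: 655 chips, eligible: A, C, D, E
Pot 2: 129 chips, eligible: A, C, E
Pot 3: 58 chips, eligible: A, C

Derivation:
Contributions (after 29 returned to C): A=198, B=146, C=198, D=131, E=169
Folded: B
Pot levels (distinct totals of non-folded players): 131, 169, 198
Layer 1-131: 131 each from A, B, C, D, E = 131*5 = 655 chips; eligible A, C, D, E
Layer 132-169: A 38 + B 15 + C 38 + E 38 = 129 chips; eligible A, C, E
Layer 170-198: 29 each from A, C = 29*2 = 58 chips; eligible A, C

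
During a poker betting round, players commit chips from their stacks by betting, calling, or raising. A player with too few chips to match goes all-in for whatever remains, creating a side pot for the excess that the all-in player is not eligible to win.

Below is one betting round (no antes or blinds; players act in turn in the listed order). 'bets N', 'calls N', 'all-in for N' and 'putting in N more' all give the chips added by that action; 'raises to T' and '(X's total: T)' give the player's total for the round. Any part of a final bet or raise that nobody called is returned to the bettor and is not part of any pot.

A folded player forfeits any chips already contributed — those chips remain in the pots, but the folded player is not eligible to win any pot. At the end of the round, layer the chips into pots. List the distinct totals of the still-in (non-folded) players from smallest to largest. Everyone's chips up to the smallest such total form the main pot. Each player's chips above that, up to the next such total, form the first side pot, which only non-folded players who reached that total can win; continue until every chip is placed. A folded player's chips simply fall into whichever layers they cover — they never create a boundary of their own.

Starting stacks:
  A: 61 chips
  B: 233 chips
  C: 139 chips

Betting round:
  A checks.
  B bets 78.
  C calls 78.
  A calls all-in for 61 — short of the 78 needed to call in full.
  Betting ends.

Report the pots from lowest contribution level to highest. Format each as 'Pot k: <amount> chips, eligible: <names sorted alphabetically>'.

Contributions: A=61, B=78, C=78
Pot levels (distinct totals of non-folded players): 61, 78
Layer 1-61: 61 each from A, B, C = 61*3 = 183 chips; eligible A, B, C
Layer 62-78: 17 each from B, C = 17*2 = 34 chips; eligible B, C

Pot 1: 183 chips, eligible: A, B, C
Pot 2: 34 chips, eligible: B, C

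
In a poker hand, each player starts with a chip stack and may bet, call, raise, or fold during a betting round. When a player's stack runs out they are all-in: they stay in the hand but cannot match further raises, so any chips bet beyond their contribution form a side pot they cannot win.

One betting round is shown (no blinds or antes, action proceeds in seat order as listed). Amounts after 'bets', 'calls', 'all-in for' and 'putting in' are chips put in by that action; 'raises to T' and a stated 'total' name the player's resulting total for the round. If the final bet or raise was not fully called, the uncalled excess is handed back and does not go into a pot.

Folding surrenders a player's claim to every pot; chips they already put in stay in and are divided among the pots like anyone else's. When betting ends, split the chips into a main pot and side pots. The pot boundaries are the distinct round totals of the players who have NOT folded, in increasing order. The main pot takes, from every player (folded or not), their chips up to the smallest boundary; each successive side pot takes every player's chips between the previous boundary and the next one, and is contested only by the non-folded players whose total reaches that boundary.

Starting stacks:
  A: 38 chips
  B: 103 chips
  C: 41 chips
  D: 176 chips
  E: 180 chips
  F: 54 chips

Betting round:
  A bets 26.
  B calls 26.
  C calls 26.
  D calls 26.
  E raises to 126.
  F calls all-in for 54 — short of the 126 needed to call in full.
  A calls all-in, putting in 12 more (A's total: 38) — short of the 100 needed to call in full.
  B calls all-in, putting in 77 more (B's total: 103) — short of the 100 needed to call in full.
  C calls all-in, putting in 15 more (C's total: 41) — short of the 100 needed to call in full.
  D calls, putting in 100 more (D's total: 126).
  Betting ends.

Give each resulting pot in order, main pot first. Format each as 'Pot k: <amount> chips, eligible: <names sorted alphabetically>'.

Contributions: A=38, B=103, C=41, D=126, E=126, F=54
Pot levels (distinct totals of non-folded players): 38, 41, 54, 103, 126
Layer 1-38: 38 each from A, B, C, D, E, F = 38*6 = 228 chips; eligible A, B, C, D, E, F
Layer 39-41: 3 each from B, C, D, E, F = 3*5 = 15 chips; eligible B, C, D, E, F
Layer 42-54: 13 each from B, D, E, F = 13*4 = 52 chips; eligible B, D, E, F
Layer 55-103: 49 each from B, D, E = 49*3 = 147 chips; eligible B, D, E
Layer 104-126: 23 each from D, E = 23*2 = 46 chips; eligible D, E

Pot 1: 228 chips, eligible: A, B, C, D, E, F
Pot 2: 15 chips, eligible: B, C, D, E, F
Pot 3: 52 chips, eligible: B, D, E, F
Pot 4: 147 chips, eligible: B, D, E
Pot 5: 46 chips, eligible: D, E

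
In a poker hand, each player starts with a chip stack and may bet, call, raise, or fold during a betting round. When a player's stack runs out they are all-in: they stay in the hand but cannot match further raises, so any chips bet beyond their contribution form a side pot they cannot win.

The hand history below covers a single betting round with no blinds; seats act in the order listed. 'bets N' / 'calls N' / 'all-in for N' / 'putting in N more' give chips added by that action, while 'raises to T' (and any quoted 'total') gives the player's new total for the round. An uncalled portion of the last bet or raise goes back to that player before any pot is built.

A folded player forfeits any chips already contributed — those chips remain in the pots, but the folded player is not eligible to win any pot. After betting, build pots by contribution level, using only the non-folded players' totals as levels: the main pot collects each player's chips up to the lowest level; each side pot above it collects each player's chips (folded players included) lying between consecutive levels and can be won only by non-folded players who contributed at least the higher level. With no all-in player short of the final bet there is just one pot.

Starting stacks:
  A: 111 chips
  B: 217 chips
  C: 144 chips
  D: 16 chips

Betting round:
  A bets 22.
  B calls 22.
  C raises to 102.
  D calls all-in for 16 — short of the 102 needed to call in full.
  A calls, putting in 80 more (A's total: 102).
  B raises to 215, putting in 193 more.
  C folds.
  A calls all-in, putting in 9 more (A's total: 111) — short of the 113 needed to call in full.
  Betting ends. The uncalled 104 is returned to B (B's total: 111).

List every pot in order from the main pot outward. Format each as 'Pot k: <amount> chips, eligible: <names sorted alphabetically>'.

Pot 1: 64 chips, eligible: A, B, D
Pot 2: 276 chips, eligible: A, B

Derivation:
Contributions (after 104 returned to B): A=111, B=111, C=102, D=16
Folded: C
Pot levels (distinct totals of non-folded players): 16, 111
Layer 1-16: 16 each from A, B, C, D = 16*4 = 64 chips; eligible A, B, D
Layer 17-111: A 95 + B 95 + C 86 = 276 chips; eligible A, B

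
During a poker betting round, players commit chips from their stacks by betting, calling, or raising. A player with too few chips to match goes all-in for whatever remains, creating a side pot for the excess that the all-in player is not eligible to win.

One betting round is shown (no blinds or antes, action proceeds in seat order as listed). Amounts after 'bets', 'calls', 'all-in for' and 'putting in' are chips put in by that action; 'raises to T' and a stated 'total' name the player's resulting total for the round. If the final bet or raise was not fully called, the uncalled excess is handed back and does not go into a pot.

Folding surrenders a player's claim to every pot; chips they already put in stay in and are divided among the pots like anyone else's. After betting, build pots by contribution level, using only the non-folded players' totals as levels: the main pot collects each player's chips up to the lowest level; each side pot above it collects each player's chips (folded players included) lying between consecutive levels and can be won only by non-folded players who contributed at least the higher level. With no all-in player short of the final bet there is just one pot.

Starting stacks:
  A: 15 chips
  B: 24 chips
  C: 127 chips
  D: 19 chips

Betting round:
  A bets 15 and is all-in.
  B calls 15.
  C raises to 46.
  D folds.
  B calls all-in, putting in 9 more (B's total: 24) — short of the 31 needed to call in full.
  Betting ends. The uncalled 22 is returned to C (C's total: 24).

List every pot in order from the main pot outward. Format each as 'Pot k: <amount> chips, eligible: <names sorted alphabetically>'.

Pot 1: 45 chips, eligible: A, B, C
Pot 2: 18 chips, eligible: B, C

Derivation:
Contributions (after 22 returned to C): A=15, B=24, C=24
Folded: D
Pot levels (distinct totals of non-folded players): 15, 24
Layer 1-15: 15 each from A, B, C = 15*3 = 45 chips; eligible A, B, C
Layer 16-24: 9 each from B, C = 9*2 = 18 chips; eligible B, C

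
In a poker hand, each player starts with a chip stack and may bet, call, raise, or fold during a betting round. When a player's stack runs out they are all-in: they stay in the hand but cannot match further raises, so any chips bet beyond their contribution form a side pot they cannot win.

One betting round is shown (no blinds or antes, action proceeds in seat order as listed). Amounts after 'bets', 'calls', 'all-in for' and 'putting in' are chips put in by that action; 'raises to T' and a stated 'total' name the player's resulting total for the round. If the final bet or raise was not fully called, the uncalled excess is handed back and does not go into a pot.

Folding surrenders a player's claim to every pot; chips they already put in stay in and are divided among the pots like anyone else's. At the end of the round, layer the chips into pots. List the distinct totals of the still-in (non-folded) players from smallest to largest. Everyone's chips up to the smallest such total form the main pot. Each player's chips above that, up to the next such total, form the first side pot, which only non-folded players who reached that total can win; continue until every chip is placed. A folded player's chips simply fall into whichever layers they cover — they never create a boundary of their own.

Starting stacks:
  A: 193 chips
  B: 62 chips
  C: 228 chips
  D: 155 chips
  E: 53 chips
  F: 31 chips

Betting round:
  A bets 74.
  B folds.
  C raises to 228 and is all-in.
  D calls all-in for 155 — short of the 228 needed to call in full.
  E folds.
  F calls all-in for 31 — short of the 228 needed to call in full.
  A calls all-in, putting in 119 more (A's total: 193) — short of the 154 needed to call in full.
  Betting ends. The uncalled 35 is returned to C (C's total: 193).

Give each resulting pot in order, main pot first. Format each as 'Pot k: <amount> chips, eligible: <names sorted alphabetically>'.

Contributions (after 35 returned to C): A=193, C=193, D=155, F=31
Folded: B, E
Pot levels (distinct totals of non-folded players): 31, 155, 193
Layer 1-31: 31 each from A, C, D, F = 31*4 = 124 chips; eligible A, C, D, F
Layer 32-155: 124 each from A, C, D = 124*3 = 372 chips; eligible A, C, D
Layer 156-193: 38 each from A, C = 38*2 = 76 chips; eligible A, C

Pot 1: 124 chips, eligible: A, C, D, F
Pot 2: 372 chips, eligible: A, C, D
Pot 3: 76 chips, eligible: A, C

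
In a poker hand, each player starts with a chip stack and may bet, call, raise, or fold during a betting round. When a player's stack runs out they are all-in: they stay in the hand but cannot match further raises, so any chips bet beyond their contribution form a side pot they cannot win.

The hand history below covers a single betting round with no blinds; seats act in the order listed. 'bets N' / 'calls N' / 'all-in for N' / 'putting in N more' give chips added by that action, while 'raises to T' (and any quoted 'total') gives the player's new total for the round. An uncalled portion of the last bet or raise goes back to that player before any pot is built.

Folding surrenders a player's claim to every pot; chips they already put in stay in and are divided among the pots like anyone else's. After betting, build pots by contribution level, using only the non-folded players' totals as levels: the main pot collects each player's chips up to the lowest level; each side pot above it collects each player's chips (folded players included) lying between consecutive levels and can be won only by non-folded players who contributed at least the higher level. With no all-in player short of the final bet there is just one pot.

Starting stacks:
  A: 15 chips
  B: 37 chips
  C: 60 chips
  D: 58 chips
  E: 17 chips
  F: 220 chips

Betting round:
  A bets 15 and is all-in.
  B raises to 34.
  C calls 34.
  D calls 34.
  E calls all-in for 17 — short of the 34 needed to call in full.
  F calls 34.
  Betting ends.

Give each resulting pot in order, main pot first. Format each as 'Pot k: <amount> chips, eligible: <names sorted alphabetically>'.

Contributions: A=15, B=34, C=34, D=34, E=17, F=34
Pot levels (distinct totals of non-folded players): 15, 17, 34
Layer 1-15: 15 each from A, B, C, D, E, F = 15*6 = 90 chips; eligible A, B, C, D, E, F
Layer 16-17: 2 each from B, C, D, E, F = 2*5 = 10 chips; eligible B, C, D, E, F
Layer 18-34: 17 each from B, C, D, F = 17*4 = 68 chips; eligible B, C, D, F

Pot 1: 90 chips, eligible: A, B, C, D, E, F
Pot 2: 10 chips, eligible: B, C, D, E, F
Pot 3: 68 chips, eligible: B, C, D, F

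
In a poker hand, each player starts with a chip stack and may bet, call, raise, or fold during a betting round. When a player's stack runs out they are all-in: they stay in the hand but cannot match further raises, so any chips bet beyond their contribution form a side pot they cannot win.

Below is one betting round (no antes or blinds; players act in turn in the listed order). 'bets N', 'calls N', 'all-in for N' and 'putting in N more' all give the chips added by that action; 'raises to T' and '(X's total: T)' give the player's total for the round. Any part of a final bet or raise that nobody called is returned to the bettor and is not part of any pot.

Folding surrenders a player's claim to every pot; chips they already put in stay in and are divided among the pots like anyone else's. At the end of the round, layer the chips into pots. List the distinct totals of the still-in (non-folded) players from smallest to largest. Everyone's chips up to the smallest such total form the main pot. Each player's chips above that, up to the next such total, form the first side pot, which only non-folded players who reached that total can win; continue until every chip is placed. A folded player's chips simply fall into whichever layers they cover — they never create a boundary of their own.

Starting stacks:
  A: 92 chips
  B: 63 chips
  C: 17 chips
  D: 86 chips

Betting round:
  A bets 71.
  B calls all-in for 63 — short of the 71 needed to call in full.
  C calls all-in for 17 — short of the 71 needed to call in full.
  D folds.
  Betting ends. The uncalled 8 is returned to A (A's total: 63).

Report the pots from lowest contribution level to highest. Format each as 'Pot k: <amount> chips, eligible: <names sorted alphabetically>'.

Contributions (after 8 returned to A): A=63, B=63, C=17
Folded: D
Pot levels (distinct totals of non-folded players): 17, 63
Layer 1-17: 17 each from A, B, C = 17*3 = 51 chips; eligible A, B, C
Layer 18-63: 46 each from A, B = 46*2 = 92 chips; eligible A, B

Pot 1: 51 chips, eligible: A, B, C
Pot 2: 92 chips, eligible: A, B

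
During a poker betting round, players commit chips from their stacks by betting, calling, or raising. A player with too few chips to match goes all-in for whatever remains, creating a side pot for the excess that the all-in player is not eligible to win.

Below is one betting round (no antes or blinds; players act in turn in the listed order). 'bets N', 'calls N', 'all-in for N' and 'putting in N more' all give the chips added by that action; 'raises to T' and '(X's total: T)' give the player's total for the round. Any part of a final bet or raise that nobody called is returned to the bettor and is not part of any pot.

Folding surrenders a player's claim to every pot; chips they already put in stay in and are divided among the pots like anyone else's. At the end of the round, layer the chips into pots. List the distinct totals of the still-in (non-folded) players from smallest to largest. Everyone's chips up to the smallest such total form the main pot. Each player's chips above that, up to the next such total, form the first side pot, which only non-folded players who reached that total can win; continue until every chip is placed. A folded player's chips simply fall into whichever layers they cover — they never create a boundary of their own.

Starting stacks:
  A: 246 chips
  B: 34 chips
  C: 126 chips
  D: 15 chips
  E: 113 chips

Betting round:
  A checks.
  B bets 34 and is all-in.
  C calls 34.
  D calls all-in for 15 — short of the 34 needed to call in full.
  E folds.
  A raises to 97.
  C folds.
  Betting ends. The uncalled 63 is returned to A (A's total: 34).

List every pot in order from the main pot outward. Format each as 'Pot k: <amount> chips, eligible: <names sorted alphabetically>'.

Pot 1: 60 chips, eligible: A, B, D
Pot 2: 57 chips, eligible: A, B

Derivation:
Contributions (after 63 returned to A): A=34, B=34, C=34, D=15
Folded: C, E
Pot levels (distinct totals of non-folded players): 15, 34
Layer 1-15: 15 each from A, B, C, D = 15*4 = 60 chips; eligible A, B, D
Layer 16-34: 19 each from A, B, C = 19*3 = 57 chips; eligible A, B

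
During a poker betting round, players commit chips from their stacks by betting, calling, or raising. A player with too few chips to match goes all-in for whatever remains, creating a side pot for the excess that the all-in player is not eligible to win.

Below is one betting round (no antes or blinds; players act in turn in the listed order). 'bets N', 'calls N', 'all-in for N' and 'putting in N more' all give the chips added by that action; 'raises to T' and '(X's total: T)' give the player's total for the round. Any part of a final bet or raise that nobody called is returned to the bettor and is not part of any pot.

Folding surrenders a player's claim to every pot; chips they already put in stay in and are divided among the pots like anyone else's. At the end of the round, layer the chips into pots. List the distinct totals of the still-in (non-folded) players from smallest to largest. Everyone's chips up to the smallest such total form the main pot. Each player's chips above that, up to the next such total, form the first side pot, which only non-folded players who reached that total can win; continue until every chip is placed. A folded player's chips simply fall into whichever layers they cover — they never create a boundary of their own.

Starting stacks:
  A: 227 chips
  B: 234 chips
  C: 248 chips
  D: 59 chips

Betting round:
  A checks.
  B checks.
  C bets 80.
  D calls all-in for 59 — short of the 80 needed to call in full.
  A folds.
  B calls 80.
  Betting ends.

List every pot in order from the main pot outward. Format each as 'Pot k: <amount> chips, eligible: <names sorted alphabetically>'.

Pot 1: 177 chips, eligible: B, C, D
Pot 2: 42 chips, eligible: B, C

Derivation:
Contributions: B=80, C=80, D=59
Folded: A
Pot levels (distinct totals of non-folded players): 59, 80
Layer 1-59: 59 each from B, C, D = 59*3 = 177 chips; eligible B, C, D
Layer 60-80: 21 each from B, C = 21*2 = 42 chips; eligible B, C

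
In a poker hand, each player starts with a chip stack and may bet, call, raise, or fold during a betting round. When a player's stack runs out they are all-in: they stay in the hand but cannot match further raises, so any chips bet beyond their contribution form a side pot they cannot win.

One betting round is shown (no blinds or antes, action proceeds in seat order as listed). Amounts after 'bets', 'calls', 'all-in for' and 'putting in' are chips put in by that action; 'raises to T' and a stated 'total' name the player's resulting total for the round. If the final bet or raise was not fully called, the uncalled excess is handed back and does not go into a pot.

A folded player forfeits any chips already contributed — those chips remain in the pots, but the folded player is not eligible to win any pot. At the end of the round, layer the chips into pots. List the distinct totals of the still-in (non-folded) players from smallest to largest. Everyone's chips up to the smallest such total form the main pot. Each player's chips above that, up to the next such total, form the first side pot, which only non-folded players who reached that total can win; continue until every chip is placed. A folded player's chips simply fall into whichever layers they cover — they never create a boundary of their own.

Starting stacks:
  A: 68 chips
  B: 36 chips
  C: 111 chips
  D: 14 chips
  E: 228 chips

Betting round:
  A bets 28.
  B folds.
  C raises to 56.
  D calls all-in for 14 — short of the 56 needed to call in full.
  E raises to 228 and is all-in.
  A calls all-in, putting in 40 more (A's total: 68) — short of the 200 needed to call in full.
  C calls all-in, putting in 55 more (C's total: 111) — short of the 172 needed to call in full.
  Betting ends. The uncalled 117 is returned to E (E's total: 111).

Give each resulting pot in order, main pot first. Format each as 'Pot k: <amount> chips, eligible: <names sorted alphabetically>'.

Pot 1: 56 chips, eligible: A, C, D, E
Pot 2: 162 chips, eligible: A, C, E
Pot 3: 86 chips, eligible: C, E

Derivation:
Contributions (after 117 returned to E): A=68, C=111, D=14, E=111
Folded: B
Pot levels (distinct totals of non-folded players): 14, 68, 111
Layer 1-14: 14 each from A, C, D, E = 14*4 = 56 chips; eligible A, C, D, E
Layer 15-68: 54 each from A, C, E = 54*3 = 162 chips; eligible A, C, E
Layer 69-111: 43 each from C, E = 43*2 = 86 chips; eligible C, E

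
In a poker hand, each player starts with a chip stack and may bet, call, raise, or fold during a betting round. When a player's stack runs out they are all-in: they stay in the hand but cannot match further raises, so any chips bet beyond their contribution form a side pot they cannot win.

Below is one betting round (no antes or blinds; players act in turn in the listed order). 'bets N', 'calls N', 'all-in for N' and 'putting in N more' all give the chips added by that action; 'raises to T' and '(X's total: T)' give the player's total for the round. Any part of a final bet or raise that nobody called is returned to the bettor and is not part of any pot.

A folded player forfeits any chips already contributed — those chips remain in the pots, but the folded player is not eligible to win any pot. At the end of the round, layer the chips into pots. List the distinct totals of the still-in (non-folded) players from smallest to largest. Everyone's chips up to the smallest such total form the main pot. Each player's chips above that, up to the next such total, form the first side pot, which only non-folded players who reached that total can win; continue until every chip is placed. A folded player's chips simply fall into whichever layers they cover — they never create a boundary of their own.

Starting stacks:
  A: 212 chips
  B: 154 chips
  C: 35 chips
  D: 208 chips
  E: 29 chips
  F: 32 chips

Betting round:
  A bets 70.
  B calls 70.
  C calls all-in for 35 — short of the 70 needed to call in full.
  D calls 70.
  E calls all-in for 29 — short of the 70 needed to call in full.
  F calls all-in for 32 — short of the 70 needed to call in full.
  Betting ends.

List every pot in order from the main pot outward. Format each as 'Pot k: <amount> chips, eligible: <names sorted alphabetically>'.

Contributions: A=70, B=70, C=35, D=70, E=29, F=32
Pot levels (distinct totals of non-folded players): 29, 32, 35, 70
Layer 1-29: 29 each from A, B, C, D, E, F = 29*6 = 174 chips; eligible A, B, C, D, E, F
Layer 30-32: 3 each from A, B, C, D, F = 3*5 = 15 chips; eligible A, B, C, D, F
Layer 33-35: 3 each from A, B, C, D = 3*4 = 12 chips; eligible A, B, C, D
Layer 36-70: 35 each from A, B, D = 35*3 = 105 chips; eligible A, B, D

Pot 1: 174 chips, eligible: A, B, C, D, E, F
Pot 2: 15 chips, eligible: A, B, C, D, F
Pot 3: 12 chips, eligible: A, B, C, D
Pot 4: 105 chips, eligible: A, B, D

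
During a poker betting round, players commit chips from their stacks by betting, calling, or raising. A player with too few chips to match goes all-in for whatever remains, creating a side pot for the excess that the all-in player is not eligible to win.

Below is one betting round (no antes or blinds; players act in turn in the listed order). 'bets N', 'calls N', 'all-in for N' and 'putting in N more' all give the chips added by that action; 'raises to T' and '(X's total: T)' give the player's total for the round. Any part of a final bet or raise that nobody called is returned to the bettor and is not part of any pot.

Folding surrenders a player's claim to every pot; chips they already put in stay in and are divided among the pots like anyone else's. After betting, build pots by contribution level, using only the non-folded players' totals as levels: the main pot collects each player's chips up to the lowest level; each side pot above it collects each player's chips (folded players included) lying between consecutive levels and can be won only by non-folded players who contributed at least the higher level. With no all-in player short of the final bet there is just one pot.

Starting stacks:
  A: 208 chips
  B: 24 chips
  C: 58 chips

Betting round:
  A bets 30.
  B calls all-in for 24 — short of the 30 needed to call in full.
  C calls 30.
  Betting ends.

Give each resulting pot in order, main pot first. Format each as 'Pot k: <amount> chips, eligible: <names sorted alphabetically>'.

Contributions: A=30, B=24, C=30
Pot levels (distinct totals of non-folded players): 24, 30
Layer 1-24: 24 each from A, B, C = 24*3 = 72 chips; eligible A, B, C
Layer 25-30: 6 each from A, C = 6*2 = 12 chips; eligible A, C

Pot 1: 72 chips, eligible: A, B, C
Pot 2: 12 chips, eligible: A, C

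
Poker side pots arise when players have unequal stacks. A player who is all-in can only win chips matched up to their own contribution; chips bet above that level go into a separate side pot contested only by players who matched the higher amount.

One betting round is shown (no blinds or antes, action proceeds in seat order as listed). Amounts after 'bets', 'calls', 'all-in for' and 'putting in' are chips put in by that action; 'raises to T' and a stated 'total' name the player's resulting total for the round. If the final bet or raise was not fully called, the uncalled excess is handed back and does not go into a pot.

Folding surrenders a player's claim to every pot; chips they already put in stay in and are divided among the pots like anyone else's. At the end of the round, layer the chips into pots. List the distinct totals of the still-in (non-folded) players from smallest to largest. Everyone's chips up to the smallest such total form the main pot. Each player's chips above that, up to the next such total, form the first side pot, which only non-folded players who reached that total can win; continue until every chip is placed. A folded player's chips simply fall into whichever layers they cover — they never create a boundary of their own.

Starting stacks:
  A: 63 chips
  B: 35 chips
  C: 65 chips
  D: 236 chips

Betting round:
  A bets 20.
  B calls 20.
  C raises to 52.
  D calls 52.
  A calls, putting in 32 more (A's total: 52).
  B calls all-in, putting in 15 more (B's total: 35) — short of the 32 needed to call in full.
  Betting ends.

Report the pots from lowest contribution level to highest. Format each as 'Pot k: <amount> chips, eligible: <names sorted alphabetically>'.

Contributions: A=52, B=35, C=52, D=52
Pot levels (distinct totals of non-folded players): 35, 52
Layer 1-35: 35 each from A, B, C, D = 35*4 = 140 chips; eligible A, B, C, D
Layer 36-52: 17 each from A, C, D = 17*3 = 51 chips; eligible A, C, D

Pot 1: 140 chips, eligible: A, B, C, D
Pot 2: 51 chips, eligible: A, C, D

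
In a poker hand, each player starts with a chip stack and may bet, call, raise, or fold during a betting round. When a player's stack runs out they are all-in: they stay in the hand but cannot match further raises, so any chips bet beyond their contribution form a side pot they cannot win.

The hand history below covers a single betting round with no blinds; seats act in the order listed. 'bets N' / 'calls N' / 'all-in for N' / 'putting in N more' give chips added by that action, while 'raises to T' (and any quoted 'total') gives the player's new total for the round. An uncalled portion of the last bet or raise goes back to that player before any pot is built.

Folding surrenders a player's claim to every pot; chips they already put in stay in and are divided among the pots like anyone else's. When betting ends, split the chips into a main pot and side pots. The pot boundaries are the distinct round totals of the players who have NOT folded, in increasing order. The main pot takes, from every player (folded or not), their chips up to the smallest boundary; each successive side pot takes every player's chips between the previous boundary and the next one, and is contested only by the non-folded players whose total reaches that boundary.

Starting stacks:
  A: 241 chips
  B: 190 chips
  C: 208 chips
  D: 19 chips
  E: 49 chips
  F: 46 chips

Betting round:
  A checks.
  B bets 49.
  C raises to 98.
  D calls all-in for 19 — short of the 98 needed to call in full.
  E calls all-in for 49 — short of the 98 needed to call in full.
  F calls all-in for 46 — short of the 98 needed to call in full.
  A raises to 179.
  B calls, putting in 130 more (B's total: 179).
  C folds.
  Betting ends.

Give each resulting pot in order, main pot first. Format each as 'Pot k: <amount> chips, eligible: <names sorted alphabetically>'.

Pot 1: 114 chips, eligible: A, B, D, E, F
Pot 2: 135 chips, eligible: A, B, E, F
Pot 3: 12 chips, eligible: A, B, E
Pot 4: 309 chips, eligible: A, B

Derivation:
Contributions: A=179, B=179, C=98, D=19, E=49, F=46
Folded: C
Pot levels (distinct totals of non-folded players): 19, 46, 49, 179
Layer 1-19: 19 each from A, B, C, D, E, F = 19*6 = 114 chips; eligible A, B, D, E, F
Layer 20-46: 27 each from A, B, C, E, F = 27*5 = 135 chips; eligible A, B, E, F
Layer 47-49: 3 each from A, B, C, E = 3*4 = 12 chips; eligible A, B, E
Layer 50-179: A 130 + B 130 + C 49 = 309 chips; eligible A, B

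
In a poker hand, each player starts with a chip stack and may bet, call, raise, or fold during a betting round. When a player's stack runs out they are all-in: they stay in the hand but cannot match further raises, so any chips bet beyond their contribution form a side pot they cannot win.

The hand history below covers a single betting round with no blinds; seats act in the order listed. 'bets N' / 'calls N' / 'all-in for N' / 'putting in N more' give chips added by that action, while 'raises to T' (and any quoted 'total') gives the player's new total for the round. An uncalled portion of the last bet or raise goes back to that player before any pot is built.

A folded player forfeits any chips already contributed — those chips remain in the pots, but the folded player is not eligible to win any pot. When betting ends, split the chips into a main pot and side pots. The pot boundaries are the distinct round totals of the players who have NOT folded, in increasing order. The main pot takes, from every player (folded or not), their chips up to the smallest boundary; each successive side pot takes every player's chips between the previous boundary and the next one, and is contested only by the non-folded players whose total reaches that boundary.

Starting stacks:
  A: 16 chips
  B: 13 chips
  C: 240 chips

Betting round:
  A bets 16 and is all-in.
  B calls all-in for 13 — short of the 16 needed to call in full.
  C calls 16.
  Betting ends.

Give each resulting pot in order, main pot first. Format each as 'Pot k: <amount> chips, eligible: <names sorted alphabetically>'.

Contributions: A=16, B=13, C=16
Pot levels (distinct totals of non-folded players): 13, 16
Layer 1-13: 13 each from A, B, C = 13*3 = 39 chips; eligible A, B, C
Layer 14-16: 3 each from A, C = 3*2 = 6 chips; eligible A, C

Pot 1: 39 chips, eligible: A, B, C
Pot 2: 6 chips, eligible: A, C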